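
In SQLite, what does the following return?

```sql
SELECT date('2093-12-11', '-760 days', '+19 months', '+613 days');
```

2095-02-15

Applying '-760 days' to 2093-12-11: counting 760 days back gives 2091-11-12.
Adding +19 months to 2091-11-12 gives 2093-06-12.
Applying '+613 days' to 2093-06-12: counting 613 days forward gives 2095-02-15.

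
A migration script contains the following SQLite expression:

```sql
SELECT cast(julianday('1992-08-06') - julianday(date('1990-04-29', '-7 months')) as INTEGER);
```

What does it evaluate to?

1042

Adding -7 months to 1990-04-29 gives 1989-09-29.
1 day remains in September 1989 after the 29th (30 − 29).
Full months from October 1989 through July 1992 contribute their day counts.
Then 6 days into August 1992.
Total: 1 + 31 + 30 + 31 + 31 + 28 + 31 + 30 + 31 + 30 + 31 + 31 + 30 + 31 + 30 + 31 + 31 + 28 + 31 + 30 + 31 + 30 + 31 + 31 + 30 + 31 + 30 + 31 + 31 + 29 + 31 + 30 + 31 + 30 + 31 + 6 = 1042.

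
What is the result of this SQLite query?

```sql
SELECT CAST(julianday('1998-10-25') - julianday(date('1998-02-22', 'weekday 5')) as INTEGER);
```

240

`weekday 5` advances to the next Friday; 1998-02-22 is a Sunday, so it moves forward to 1998-02-27.
1 day remains in February 1998 after the 27th (28 − 27).
Full months from March 1998 through September 1998 contribute their day counts.
Then 25 days into October 1998.
Total: 1 + 31 + 30 + 31 + 30 + 31 + 31 + 30 + 25 = 240.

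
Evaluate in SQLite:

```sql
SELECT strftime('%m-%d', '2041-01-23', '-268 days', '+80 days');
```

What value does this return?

07-19

First apply '-268 days', '+80 days': 2041-01-23 → 2040-07-19.
`%m-%d` extracts the month-day: 07-19.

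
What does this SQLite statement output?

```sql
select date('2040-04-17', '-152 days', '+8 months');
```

Applying '-152 days' to 2040-04-17: counting 152 days back gives 2039-11-17.
Adding +8 months to 2039-11-17 gives 2040-07-17.

2040-07-17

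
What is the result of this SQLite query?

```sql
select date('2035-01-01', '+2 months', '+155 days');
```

2035-08-03

Adding +2 months to 2035-01-01 gives 2035-03-01.
Applying '+155 days' to 2035-03-01: counting 155 days forward gives 2035-08-03.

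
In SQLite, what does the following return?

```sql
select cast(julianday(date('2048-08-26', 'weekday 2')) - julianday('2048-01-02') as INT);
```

243

`weekday 2` advances to the next Tuesday; 2048-08-26 is a Wednesday, so it moves forward to 2048-09-01.
29 days remain in January 2048 after the 2nd (31 − 2).
Full months from February 2048 through August 2048 contribute their day counts.
Then 1 day into September 2048.
Total: 29 + 29 + 31 + 30 + 31 + 30 + 31 + 31 + 1 = 243.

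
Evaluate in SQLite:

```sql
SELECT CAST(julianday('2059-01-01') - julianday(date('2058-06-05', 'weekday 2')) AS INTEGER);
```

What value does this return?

204

`weekday 2` advances to the next Tuesday; 2058-06-05 is a Wednesday, so it moves forward to 2058-06-11.
19 days remain in June 2058 after the 11th (30 − 11).
Full months from July 2058 through December 2058 contribute their day counts.
Then 1 day into January 2059.
Total: 19 + 31 + 31 + 30 + 31 + 30 + 31 + 1 = 204.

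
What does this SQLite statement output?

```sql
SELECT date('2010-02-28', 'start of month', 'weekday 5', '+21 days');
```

2010-02-26

`start of month` rewinds 2010-02-28 to 2010-02-01.
`weekday 5` advances to the next Friday; 2010-02-01 is a Monday, so it moves forward to 2010-02-05.
Advancing 21 more days within February lands on 2010-02-26.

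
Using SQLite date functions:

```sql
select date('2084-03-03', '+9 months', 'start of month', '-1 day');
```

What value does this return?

2084-11-30

Adding +9 months to 2084-03-03 gives 2084-12-03.
`start of month` rewinds 2084-12-03 to 2084-12-01.
Going back 1 day from 2084-12-01 reaches 2084-11-30 (last day of November, 30 days).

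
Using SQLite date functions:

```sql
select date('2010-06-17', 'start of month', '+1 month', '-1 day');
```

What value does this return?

2010-06-30

`start of month` rewinds 2010-06-17 to 2010-06-01.
Adding +1 month to 2010-06-01 gives 2010-07-01.
Going back 1 day from 2010-07-01 reaches 2010-06-30 (last day of June, 30 days).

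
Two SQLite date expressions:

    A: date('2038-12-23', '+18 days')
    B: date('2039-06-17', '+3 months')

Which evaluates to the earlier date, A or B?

A = 2039-01-10.
B = 2039-09-17.
A is earlier.

A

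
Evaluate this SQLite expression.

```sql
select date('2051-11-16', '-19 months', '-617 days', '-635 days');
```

Adding -19 months to 2051-11-16 gives 2050-04-16.
Applying '-617 days' to 2050-04-16: counting 617 days back gives 2048-08-07.
Applying '-635 days' to 2048-08-07: counting 635 days back gives 2046-11-11.

2046-11-11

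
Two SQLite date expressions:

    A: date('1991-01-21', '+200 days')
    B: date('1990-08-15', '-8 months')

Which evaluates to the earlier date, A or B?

A = 1991-08-09.
B = 1989-12-15.
B is earlier.

B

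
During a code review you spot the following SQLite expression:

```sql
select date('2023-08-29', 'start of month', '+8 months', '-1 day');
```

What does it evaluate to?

2024-03-31

`start of month` rewinds 2023-08-29 to 2023-08-01.
Adding +8 months to 2023-08-01 gives 2024-04-01.
Going back 1 day from 2024-04-01 reaches 2024-03-31 (last day of March, 31 days).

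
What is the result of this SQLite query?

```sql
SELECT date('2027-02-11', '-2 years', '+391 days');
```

Adding -2 years to 2027-02-11 gives 2025-02-11.
Applying '+391 days' to 2025-02-11: counting 391 days forward gives 2026-03-09.

2026-03-09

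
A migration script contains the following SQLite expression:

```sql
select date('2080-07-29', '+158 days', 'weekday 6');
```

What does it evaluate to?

2081-01-04

Applying '+158 days' to 2080-07-29: counting 158 days forward gives 2081-01-03.
`weekday 6` advances to the next Saturday; 2081-01-03 is a Friday, so it moves forward to 2081-01-04.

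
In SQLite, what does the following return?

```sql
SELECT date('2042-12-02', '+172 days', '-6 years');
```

2037-05-23

Applying '+172 days' to 2042-12-02: counting 172 days forward gives 2043-05-23.
Adding -6 years to 2043-05-23 gives 2037-05-23.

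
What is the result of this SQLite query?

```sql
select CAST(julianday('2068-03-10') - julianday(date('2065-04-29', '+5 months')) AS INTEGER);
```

Adding +5 months to 2065-04-29 gives 2065-09-29.
1 day remains in September 2065 after the 29th (30 − 29).
Full months from October 2065 through February 2068 contribute their day counts.
Then 10 days into March 2068.
Total: 1 + 31 + 30 + 31 + 31 + 28 + 31 + 30 + 31 + 30 + 31 + 31 + 30 + 31 + 30 + 31 + 31 + 28 + 31 + 30 + 31 + 30 + 31 + 31 + 30 + 31 + 30 + 31 + 31 + 29 + 10 = 893.

893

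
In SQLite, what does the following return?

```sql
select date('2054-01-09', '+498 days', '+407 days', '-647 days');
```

2054-09-24

Applying '+498 days' to 2054-01-09: counting 498 days forward gives 2055-05-22.
Applying '+407 days' to 2055-05-22: counting 407 days forward gives 2056-07-02.
Applying '-647 days' to 2056-07-02: counting 647 days back gives 2054-09-24.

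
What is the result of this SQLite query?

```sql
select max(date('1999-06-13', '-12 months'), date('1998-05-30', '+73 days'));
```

1998-08-11

date('1999-06-13', '-12 months') → 1998-06-13.
date('1998-05-30', '+73 days') → 1998-08-11.
Later of the two is 1998-08-11.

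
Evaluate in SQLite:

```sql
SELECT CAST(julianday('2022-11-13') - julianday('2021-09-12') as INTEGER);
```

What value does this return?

427

18 days remain in September 2021 after the 12th (30 − 12).
Full months from October 2021 through October 2022 contribute their day counts.
Then 13 days into November 2022.
Total: 18 + 31 + 30 + 31 + 31 + 28 + 31 + 30 + 31 + 30 + 31 + 31 + 30 + 31 + 13 = 427.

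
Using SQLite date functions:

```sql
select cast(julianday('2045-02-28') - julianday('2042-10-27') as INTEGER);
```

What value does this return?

4 days remain in October 2042 after the 27th (31 − 27).
Full months from November 2042 through January 2045 contribute their day counts.
Then 28 days into February 2045.
Total: 4 + 30 + 31 + 31 + 28 + 31 + 30 + 31 + 30 + 31 + 31 + 30 + 31 + 30 + 31 + 31 + 29 + 31 + 30 + 31 + 30 + 31 + 31 + 30 + 31 + 30 + 31 + 31 + 28 = 855.

855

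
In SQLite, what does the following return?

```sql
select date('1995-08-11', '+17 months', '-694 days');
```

1995-02-17

Adding +17 months to 1995-08-11 gives 1997-01-11.
Applying '-694 days' to 1997-01-11: counting 694 days back gives 1995-02-17.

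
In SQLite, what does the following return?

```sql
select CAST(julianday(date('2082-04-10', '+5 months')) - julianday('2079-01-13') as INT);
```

1336

Adding +5 months to 2082-04-10 gives 2082-09-10.
18 days remain in January 2079 after the 13th (31 − 13).
Full months from February 2079 through August 2082 contribute their day counts.
Then 10 days into September 2082.
Total: 18 + 28 + 31 + 30 + 31 + 30 + 31 + 31 + 30 + 31 + 30 + 31 + 31 + 29 + 31 + 30 + 31 + 30 + 31 + 31 + 30 + 31 + 30 + 31 + 31 + 28 + 31 + 30 + 31 + 30 + 31 + 31 + 30 + 31 + 30 + 31 + 31 + 28 + 31 + 30 + 31 + 30 + 31 + 31 + 10 = 1336.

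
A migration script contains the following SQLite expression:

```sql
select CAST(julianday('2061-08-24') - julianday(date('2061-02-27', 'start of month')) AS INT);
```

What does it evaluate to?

204

`start of month` rewinds 2061-02-27 to 2061-02-01.
27 days remain in February 2061 after the 1st (28 − 1).
March 2061: 31 days.
April 2061: 30 days.
May 2061: 31 days.
June 2061: 30 days.
July 2061: 31 days.
Then 24 days into August 2061.
Total: 27 + 31 + 30 + 31 + 30 + 31 + 24 = 204.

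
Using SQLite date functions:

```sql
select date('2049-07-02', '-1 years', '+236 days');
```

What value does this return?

Adding -1 year to 2049-07-02 gives 2048-07-02.
Applying '+236 days' to 2048-07-02: counting 236 days forward gives 2049-02-23.

2049-02-23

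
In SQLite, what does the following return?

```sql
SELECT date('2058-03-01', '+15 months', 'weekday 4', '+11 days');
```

2059-06-16

Adding +15 months to 2058-03-01 gives 2059-06-01.
`weekday 4` advances to the next Thursday; 2059-06-01 is a Sunday, so it moves forward to 2059-06-05.
Advancing 11 more days within June lands on 2059-06-16.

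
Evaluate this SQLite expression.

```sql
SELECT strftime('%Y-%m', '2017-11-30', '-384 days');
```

2016-11

First apply '-384 days': 2017-11-30 → 2016-11-11.
`%Y-%m` extracts the year-month: 2016-11.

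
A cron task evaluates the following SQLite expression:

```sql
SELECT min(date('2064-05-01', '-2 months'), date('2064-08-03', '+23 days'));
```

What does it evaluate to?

2064-03-01

date('2064-05-01', '-2 months') → 2064-03-01.
date('2064-08-03', '+23 days') → 2064-08-26.
Earlier of the two is 2064-03-01.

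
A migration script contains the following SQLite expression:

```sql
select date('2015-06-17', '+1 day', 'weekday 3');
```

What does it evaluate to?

Advancing 1 more day within June lands on 2015-06-18.
`weekday 3` advances to the next Wednesday; 2015-06-18 is a Thursday, so it moves forward to 2015-06-24.

2015-06-24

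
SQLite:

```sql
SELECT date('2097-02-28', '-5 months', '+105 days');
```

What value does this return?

Adding -5 months to 2097-02-28 gives 2096-09-28.
Applying '+105 days' to 2096-09-28: counting 105 days forward gives 2097-01-11.

2097-01-11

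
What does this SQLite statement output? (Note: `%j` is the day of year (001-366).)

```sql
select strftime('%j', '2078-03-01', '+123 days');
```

183

First apply '+123 days': 2078-03-01 → 2078-07-02.
Day-of-year for 2078-07-02: days since 2078-01-01 inclusive = 183, zero-padded to 183.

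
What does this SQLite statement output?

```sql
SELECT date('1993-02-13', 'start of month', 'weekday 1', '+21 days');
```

`start of month` rewinds 1993-02-13 to 1993-02-01.
`weekday 1` advances to the next Monday; 1993-02-01 is already a Monday, so it stays at 1993-02-01.
Advancing 21 more days within February lands on 1993-02-22.

1993-02-22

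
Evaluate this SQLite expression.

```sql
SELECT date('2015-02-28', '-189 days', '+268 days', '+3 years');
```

Applying '-189 days' to 2015-02-28: counting 189 days back gives 2014-08-23.
Applying '+268 days' to 2014-08-23: counting 268 days forward gives 2015-05-18.
Adding +3 years to 2015-05-18 gives 2018-05-18.

2018-05-18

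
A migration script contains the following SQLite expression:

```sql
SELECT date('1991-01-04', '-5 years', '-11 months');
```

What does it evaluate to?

1985-02-04

Adding -5 years to 1991-01-04 gives 1986-01-04.
Adding -11 months to 1986-01-04 gives 1985-02-04.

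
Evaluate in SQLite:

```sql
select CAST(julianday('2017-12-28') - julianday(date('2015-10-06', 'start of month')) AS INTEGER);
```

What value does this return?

`start of month` rewinds 2015-10-06 to 2015-10-01.
30 days remain in October 2015 after the 1st (31 − 1).
Full months from November 2015 through November 2017 contribute their day counts.
Then 28 days into December 2017.
Total: 30 + 30 + 31 + 31 + 29 + 31 + 30 + 31 + 30 + 31 + 31 + 30 + 31 + 30 + 31 + 31 + 28 + 31 + 30 + 31 + 30 + 31 + 31 + 30 + 31 + 30 + 28 = 819.

819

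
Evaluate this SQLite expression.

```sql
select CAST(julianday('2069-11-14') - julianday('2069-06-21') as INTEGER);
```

9 days remain in June 2069 after the 21st (30 − 21).
July 2069: 31 days.
August 2069: 31 days.
September 2069: 30 days.
October 2069: 31 days.
Then 14 days into November 2069.
Total: 9 + 31 + 31 + 30 + 31 + 14 = 146.

146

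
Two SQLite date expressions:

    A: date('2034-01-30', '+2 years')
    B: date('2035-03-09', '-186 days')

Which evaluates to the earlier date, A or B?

B

A = 2036-01-30.
B = 2034-09-04.
B is earlier.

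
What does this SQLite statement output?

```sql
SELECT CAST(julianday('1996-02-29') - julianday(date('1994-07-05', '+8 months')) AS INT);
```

Adding +8 months to 1994-07-05 gives 1995-03-05.
26 days remain in March 1995 after the 5th (31 − 5).
Full months from April 1995 through January 1996 contribute their day counts.
Then 29 days into February 1996.
Total: 26 + 30 + 31 + 30 + 31 + 31 + 30 + 31 + 30 + 31 + 31 + 29 = 361.

361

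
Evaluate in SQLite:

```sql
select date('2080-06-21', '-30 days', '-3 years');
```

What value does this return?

2077-05-22

Going back 21 days from 2080-06-21 reaches 2080-05-31 (last day of May, 31 days).
Going back 9 days within May lands on 2080-05-22.
Adding -3 years to 2080-05-22 gives 2077-05-22.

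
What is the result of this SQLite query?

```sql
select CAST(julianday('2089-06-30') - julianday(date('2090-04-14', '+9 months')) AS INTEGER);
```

Adding +9 months to 2090-04-14 gives 2091-01-14.
0 days remain in June 2089 after the 30th (30 − 30).
Full months from July 2089 through December 2090 contribute their day counts.
Then 14 days into January 2091.
Total: 0 + 31 + 31 + 30 + 31 + 30 + 31 + 31 + 28 + 31 + 30 + 31 + 30 + 31 + 31 + 30 + 31 + 30 + 31 + 14 = 563.
The subtraction is earlier − later, so the result is −563 → -563.

-563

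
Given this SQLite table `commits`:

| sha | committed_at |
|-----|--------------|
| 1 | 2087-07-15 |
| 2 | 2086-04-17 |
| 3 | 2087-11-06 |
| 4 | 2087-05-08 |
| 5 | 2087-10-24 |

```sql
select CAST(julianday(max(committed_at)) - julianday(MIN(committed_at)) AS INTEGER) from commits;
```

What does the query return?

568

MIN = 2086-04-17, MAX = 2087-11-06.
13 days remain in April 2086 after the 17th (30 − 17).
Full months from May 2086 through October 2087 contribute their day counts.
Then 6 days into November 2087.
Total: 13 + 31 + 30 + 31 + 31 + 30 + 31 + 30 + 31 + 31 + 28 + 31 + 30 + 31 + 30 + 31 + 31 + 30 + 31 + 6 = 568.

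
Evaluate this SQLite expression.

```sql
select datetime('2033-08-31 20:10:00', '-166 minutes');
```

2033-08-31 17:24:00

166 minutes = 2h 46m; -166 minutes from 2033-08-31 20:10:00 is 2033-08-31 17:24:00.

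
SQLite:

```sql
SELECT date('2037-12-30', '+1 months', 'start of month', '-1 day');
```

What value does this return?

2037-12-31

Adding +1 month to 2037-12-30 gives 2038-01-30.
`start of month` rewinds 2038-01-30 to 2038-01-01.
Going back 1 day from 2038-01-01 reaches 2037-12-31 (last day of December, 31 days).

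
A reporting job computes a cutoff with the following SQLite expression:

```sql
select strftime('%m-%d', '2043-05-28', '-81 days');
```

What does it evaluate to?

03-08

First apply '-81 days': 2043-05-28 → 2043-03-08.
`%m-%d` extracts the month-day: 03-08.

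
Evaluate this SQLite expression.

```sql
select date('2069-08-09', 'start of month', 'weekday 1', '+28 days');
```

2069-09-02

`start of month` rewinds 2069-08-09 to 2069-08-01.
`weekday 1` advances to the next Monday; 2069-08-01 is a Thursday, so it moves forward to 2069-08-05.
August 2069 has 31 days; 26 remain after the 5th, so 27 days reach 2069-09-01.
Advancing 1 more day within September lands on 2069-09-02.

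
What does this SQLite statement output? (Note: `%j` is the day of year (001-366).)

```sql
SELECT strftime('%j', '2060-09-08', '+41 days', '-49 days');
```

First apply '+41 days', '-49 days': 2060-09-08 → 2060-08-31.
Day-of-year for 2060-08-31: days since 2060-01-01 inclusive = 244, zero-padded to 244.

244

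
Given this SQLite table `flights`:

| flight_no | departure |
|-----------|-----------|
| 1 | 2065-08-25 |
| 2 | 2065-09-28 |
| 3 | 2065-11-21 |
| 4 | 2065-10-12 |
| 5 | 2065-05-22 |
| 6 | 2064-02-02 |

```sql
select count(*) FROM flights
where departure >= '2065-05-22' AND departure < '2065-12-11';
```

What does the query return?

5

Rows in [2065-05-22, 2065-12-11): 2065-08-25, 2065-09-28, 2065-11-21, 2065-10-12, 2065-05-22 → 5 rows.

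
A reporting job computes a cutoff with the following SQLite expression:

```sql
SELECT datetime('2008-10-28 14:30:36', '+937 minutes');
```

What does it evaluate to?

2008-10-29 06:07:36

937 minutes = 15h 37m; +937 minutes from 2008-10-28 14:30:36 is 2008-10-29 06:07:36 (crosses midnight).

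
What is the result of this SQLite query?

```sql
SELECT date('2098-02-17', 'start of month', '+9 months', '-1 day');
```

`start of month` rewinds 2098-02-17 to 2098-02-01.
Adding +9 months to 2098-02-01 gives 2098-11-01.
Going back 1 day from 2098-11-01 reaches 2098-10-31 (last day of October, 31 days).

2098-10-31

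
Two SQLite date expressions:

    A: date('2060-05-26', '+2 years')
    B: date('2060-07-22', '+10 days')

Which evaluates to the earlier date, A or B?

B

A = 2062-05-26.
B = 2060-08-01.
B is earlier.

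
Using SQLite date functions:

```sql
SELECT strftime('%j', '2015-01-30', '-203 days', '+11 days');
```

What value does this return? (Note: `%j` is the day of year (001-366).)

First apply '-203 days', '+11 days': 2015-01-30 → 2014-07-22.
Day-of-year for 2014-07-22: days since 2014-01-01 inclusive = 203, zero-padded to 203.

203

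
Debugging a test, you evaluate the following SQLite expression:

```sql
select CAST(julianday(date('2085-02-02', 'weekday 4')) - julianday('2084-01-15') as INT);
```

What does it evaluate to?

`weekday 4` advances to the next Thursday; 2085-02-02 is a Friday, so it moves forward to 2085-02-08.
16 days remain in January 2084 after the 15th (31 − 15).
Full months from February 2084 through January 2085 contribute their day counts.
Then 8 days into February 2085.
Total: 16 + 29 + 31 + 30 + 31 + 30 + 31 + 31 + 30 + 31 + 30 + 31 + 31 + 8 = 390.

390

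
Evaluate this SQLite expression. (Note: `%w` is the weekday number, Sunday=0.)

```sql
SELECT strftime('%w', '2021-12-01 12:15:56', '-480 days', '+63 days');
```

First apply '-480 days', '+63 days': 2021-12-01 12:15:56 → 2020-10-10 12:15:56.
2020-10-10 is a Saturday; with Sunday=0 that is 6.

6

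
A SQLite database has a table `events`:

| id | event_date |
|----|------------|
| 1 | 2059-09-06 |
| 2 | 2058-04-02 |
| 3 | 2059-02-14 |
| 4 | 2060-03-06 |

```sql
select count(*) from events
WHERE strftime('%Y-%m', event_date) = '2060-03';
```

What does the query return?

1

Rows with year-month 2060-03: 2060-03-06 → 1.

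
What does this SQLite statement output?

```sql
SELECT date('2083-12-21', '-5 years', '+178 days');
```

2079-06-17

Adding -5 years to 2083-12-21 gives 2078-12-21.
Applying '+178 days' to 2078-12-21: counting 178 days forward gives 2079-06-17.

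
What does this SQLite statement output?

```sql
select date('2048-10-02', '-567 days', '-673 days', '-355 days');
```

2044-05-21

Applying '-567 days' to 2048-10-02: counting 567 days back gives 2047-03-15.
Applying '-673 days' to 2047-03-15: counting 673 days back gives 2045-05-11.
Applying '-355 days' to 2045-05-11: counting 355 days back gives 2044-05-21.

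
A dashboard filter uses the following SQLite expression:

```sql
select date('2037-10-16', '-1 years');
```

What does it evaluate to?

2036-10-16

Adding -1 year to 2037-10-16 gives 2036-10-16.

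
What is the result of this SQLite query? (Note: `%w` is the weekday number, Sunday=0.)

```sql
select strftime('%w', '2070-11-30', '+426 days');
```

First apply '+426 days': 2070-11-30 → 2072-01-30.
2072-01-30 is a Saturday; with Sunday=0 that is 6.

6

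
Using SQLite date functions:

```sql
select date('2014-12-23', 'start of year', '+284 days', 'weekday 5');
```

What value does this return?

2014-10-17

`start of year` rewinds 2014-12-23 to 2014-01-01.
Applying '+284 days' to 2014-01-01: counting 284 days forward gives 2014-10-12.
`weekday 5` advances to the next Friday; 2014-10-12 is a Sunday, so it moves forward to 2014-10-17.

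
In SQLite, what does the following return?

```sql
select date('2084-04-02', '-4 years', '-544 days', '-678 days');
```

Adding -4 years to 2084-04-02 gives 2080-04-02.
Applying '-544 days' to 2080-04-02: counting 544 days back gives 2078-10-06.
Applying '-678 days' to 2078-10-06: counting 678 days back gives 2076-11-27.

2076-11-27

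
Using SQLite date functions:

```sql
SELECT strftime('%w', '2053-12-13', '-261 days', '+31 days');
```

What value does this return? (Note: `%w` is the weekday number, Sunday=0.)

0

First apply '-261 days', '+31 days': 2053-12-13 → 2053-04-27.
2053-04-27 is a Sunday; with Sunday=0 that is 0.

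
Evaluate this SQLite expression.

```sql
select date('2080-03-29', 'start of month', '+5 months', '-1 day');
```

`start of month` rewinds 2080-03-29 to 2080-03-01.
Adding +5 months to 2080-03-01 gives 2080-08-01.
Going back 1 day from 2080-08-01 reaches 2080-07-31 (last day of July, 31 days).

2080-07-31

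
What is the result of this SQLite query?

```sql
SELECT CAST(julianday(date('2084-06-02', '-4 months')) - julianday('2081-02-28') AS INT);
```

1069

Adding -4 months to 2084-06-02 gives 2084-02-02.
0 days remain in February 2081 after the 28th (28 − 28).
Full months from March 2081 through January 2084 contribute their day counts.
Then 2 days into February 2084.
Total: 0 + 31 + 30 + 31 + 30 + 31 + 31 + 30 + 31 + 30 + 31 + 31 + 28 + 31 + 30 + 31 + 30 + 31 + 31 + 30 + 31 + 30 + 31 + 31 + 28 + 31 + 30 + 31 + 30 + 31 + 31 + 30 + 31 + 30 + 31 + 31 + 2 = 1069.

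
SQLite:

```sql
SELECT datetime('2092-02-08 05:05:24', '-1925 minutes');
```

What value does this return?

1925 minutes = 32h 5m; -1925 minutes from 2092-02-08 05:05:24 is 2092-02-06 21:00:24 (crosses midnight).

2092-02-06 21:00:24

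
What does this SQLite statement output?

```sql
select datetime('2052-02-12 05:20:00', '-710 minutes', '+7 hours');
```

2052-02-12 00:30:00

710 minutes = 11h 50m; -710 minutes from 2052-02-12 05:20:00 is 2052-02-11 17:30:00 (crosses midnight).
+7 hours from 2052-02-11 17:30:00 is 2052-02-12 00:30:00 (crosses midnight).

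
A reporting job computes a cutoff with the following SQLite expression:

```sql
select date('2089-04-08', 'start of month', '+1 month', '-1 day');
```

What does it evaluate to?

`start of month` rewinds 2089-04-08 to 2089-04-01.
Adding +1 month to 2089-04-01 gives 2089-05-01.
Going back 1 day from 2089-05-01 reaches 2089-04-30 (last day of April, 30 days).

2089-04-30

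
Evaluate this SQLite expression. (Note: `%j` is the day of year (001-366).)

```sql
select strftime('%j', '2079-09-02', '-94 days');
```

First apply '-94 days': 2079-09-02 → 2079-05-31.
Day-of-year for 2079-05-31: days since 2079-01-01 inclusive = 151, zero-padded to 151.

151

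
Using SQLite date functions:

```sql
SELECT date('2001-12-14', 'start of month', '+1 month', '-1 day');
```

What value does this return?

2001-12-31

`start of month` rewinds 2001-12-14 to 2001-12-01.
Adding +1 month to 2001-12-01 gives 2002-01-01.
Going back 1 day from 2002-01-01 reaches 2001-12-31 (last day of December, 31 days).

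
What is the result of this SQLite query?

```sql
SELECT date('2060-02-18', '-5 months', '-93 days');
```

2059-06-17

Adding -5 months to 2060-02-18 gives 2059-09-18.
Applying '-93 days' to 2059-09-18: counting 93 days back gives 2059-06-17.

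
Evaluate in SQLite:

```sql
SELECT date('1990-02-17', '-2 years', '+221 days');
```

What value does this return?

Adding -2 years to 1990-02-17 gives 1988-02-17.
Applying '+221 days' to 1988-02-17: counting 221 days forward gives 1988-09-25.

1988-09-25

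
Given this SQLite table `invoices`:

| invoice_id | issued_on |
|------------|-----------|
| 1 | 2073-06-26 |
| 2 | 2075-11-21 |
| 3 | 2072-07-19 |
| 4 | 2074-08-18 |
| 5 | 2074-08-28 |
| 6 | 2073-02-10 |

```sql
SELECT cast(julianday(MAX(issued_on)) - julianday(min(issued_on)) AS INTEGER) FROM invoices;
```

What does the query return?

MIN = 2072-07-19, MAX = 2075-11-21.
12 days remain in July 2072 after the 19th (31 − 19).
Full months from August 2072 through October 2075 contribute their day counts.
Then 21 days into November 2075.
Total: 12 + 31 + 30 + 31 + 30 + 31 + 31 + 28 + 31 + 30 + 31 + 30 + 31 + 31 + 30 + 31 + 30 + 31 + 31 + 28 + 31 + 30 + 31 + 30 + 31 + 31 + 30 + 31 + 30 + 31 + 31 + 28 + 31 + 30 + 31 + 30 + 31 + 31 + 30 + 31 + 21 = 1220.

1220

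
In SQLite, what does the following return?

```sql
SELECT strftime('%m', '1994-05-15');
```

`%m` extracts the 2-digit month (01-12): 05.

05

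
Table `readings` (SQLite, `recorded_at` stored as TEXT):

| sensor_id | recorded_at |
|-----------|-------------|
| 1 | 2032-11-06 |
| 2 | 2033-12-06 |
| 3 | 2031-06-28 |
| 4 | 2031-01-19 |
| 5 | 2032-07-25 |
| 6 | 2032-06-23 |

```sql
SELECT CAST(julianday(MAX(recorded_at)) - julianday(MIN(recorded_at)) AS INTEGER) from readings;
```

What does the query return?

MIN = 2031-01-19, MAX = 2033-12-06.
12 days remain in January 2031 after the 19th (31 − 19).
Full months from February 2031 through November 2033 contribute their day counts.
Then 6 days into December 2033.
Total: 12 + 28 + 31 + 30 + 31 + 30 + 31 + 31 + 30 + 31 + 30 + 31 + 31 + 29 + 31 + 30 + 31 + 30 + 31 + 31 + 30 + 31 + 30 + 31 + 31 + 28 + 31 + 30 + 31 + 30 + 31 + 31 + 30 + 31 + 30 + 6 = 1052.

1052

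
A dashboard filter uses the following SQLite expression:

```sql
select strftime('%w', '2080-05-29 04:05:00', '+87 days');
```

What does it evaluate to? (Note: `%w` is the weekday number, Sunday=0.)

6

First apply '+87 days': 2080-05-29 04:05:00 → 2080-08-24 04:05:00.
2080-08-24 is a Saturday; with Sunday=0 that is 6.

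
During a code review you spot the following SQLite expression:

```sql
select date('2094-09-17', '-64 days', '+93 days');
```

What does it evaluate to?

2094-10-16

Applying '-64 days' to 2094-09-17: counting 64 days back gives 2094-07-15.
Applying '+93 days' to 2094-07-15: counting 93 days forward gives 2094-10-16.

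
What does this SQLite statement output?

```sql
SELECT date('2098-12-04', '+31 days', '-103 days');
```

2098-09-23

December 2098 has 31 days; 27 remain after the 4th, so 28 days reach 2099-01-01.
Advancing 3 more days within January lands on 2099-01-04.
Applying '-103 days' to 2099-01-04: counting 103 days back gives 2098-09-23.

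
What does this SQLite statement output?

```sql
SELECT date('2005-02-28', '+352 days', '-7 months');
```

Applying '+352 days' to 2005-02-28: counting 352 days forward gives 2006-02-15.
Adding -7 months to 2006-02-15 gives 2005-07-15.

2005-07-15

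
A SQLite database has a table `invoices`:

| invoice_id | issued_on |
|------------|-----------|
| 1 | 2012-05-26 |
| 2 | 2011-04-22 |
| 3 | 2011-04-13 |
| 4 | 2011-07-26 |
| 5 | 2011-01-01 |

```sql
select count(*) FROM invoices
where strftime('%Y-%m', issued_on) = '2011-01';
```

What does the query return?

1

Rows with year-month 2011-01: 2011-01-01 → 1.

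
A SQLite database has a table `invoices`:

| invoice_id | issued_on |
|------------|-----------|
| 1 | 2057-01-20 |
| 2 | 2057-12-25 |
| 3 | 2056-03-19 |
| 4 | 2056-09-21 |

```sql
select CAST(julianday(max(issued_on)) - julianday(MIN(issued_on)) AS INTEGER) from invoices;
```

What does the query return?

646

MIN = 2056-03-19, MAX = 2057-12-25.
12 days remain in March 2056 after the 19th (31 − 19).
Full months from April 2056 through November 2057 contribute their day counts.
Then 25 days into December 2057.
Total: 12 + 30 + 31 + 30 + 31 + 31 + 30 + 31 + 30 + 31 + 31 + 28 + 31 + 30 + 31 + 30 + 31 + 31 + 30 + 31 + 30 + 25 = 646.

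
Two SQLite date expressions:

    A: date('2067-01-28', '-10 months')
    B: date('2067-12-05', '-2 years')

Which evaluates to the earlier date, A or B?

A = 2066-03-28.
B = 2065-12-05.
B is earlier.

B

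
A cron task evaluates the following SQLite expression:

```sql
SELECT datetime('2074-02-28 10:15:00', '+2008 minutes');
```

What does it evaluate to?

2074-03-01 19:43:00

2008 minutes = 33h 28m; +2008 minutes from 2074-02-28 10:15:00 is 2074-03-01 19:43:00 (crosses midnight).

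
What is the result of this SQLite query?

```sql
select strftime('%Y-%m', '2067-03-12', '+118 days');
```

First apply '+118 days': 2067-03-12 → 2067-07-08.
`%Y-%m` extracts the year-month: 2067-07.

2067-07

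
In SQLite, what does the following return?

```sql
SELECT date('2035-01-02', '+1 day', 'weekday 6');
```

Advancing 1 more day within January lands on 2035-01-03.
`weekday 6` advances to the next Saturday; 2035-01-03 is a Wednesday, so it moves forward to 2035-01-06.

2035-01-06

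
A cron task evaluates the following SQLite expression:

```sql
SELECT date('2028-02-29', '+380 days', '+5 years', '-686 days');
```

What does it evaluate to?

2032-04-28

Applying '+380 days' to 2028-02-29: counting 380 days forward gives 2029-03-15.
Adding +5 years to 2029-03-15 gives 2034-03-15.
Applying '-686 days' to 2034-03-15: counting 686 days back gives 2032-04-28.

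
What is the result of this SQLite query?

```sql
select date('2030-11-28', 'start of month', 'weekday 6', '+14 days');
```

2030-11-16

`start of month` rewinds 2030-11-28 to 2030-11-01.
`weekday 6` advances to the next Saturday; 2030-11-01 is a Friday, so it moves forward to 2030-11-02.
Advancing 14 more days within November lands on 2030-11-16.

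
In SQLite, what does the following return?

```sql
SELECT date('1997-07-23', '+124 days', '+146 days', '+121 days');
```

Applying '+124 days' to 1997-07-23: counting 124 days forward gives 1997-11-24.
Applying '+146 days' to 1997-11-24: counting 146 days forward gives 1998-04-19.
Applying '+121 days' to 1998-04-19: counting 121 days forward gives 1998-08-18.

1998-08-18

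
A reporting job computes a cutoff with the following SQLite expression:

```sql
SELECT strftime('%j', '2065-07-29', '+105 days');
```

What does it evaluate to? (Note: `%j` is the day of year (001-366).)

First apply '+105 days': 2065-07-29 → 2065-11-11.
Day-of-year for 2065-11-11: days since 2065-01-01 inclusive = 315, zero-padded to 315.

315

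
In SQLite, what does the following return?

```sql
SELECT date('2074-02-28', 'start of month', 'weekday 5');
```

2074-02-02

`start of month` rewinds 2074-02-28 to 2074-02-01.
`weekday 5` advances to the next Friday; 2074-02-01 is a Thursday, so it moves forward to 2074-02-02.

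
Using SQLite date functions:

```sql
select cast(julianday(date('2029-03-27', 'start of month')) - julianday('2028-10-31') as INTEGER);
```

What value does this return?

121

`start of month` rewinds 2029-03-27 to 2029-03-01.
0 days remain in October 2028 after the 31st (31 − 31).
November 2028: 30 days.
December 2028: 31 days.
January 2029: 31 days.
February 2029: 28 days.
Then 1 day into March 2029.
Total: 0 + 30 + 31 + 31 + 28 + 1 = 121.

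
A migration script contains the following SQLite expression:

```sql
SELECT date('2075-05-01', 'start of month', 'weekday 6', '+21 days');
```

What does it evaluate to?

2075-05-25

`start of month` rewinds 2075-05-01 to 2075-05-01.
`weekday 6` advances to the next Saturday; 2075-05-01 is a Wednesday, so it moves forward to 2075-05-04.
Advancing 21 more days within May lands on 2075-05-25.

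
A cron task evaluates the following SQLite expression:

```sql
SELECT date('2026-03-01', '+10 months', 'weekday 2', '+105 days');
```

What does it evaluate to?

2027-04-20

Adding +10 months to 2026-03-01 gives 2027-01-01.
`weekday 2` advances to the next Tuesday; 2027-01-01 is a Friday, so it moves forward to 2027-01-05.
Applying '+105 days' to 2027-01-05: counting 105 days forward gives 2027-04-20.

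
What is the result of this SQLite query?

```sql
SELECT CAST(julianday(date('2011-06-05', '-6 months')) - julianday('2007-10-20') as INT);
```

1142

Adding -6 months to 2011-06-05 gives 2010-12-05.
11 days remain in October 2007 after the 20th (31 − 20).
Full months from November 2007 through November 2010 contribute their day counts.
Then 5 days into December 2010.
Total: 11 + 30 + 31 + 31 + 29 + 31 + 30 + 31 + 30 + 31 + 31 + 30 + 31 + 30 + 31 + 31 + 28 + 31 + 30 + 31 + 30 + 31 + 31 + 30 + 31 + 30 + 31 + 31 + 28 + 31 + 30 + 31 + 30 + 31 + 31 + 30 + 31 + 30 + 5 = 1142.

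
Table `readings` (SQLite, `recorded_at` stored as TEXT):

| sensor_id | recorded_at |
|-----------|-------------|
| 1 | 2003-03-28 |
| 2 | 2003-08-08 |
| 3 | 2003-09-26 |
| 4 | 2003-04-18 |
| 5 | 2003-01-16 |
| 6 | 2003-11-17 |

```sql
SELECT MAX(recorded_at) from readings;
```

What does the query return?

MAX over {2003-01-16, 2003-03-28, 2003-04-18, 2003-08-08, 2003-09-26, 2003-11-17}.

2003-11-17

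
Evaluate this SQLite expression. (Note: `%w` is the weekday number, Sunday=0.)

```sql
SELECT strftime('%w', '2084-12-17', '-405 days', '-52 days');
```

5

First apply '-405 days', '-52 days': 2084-12-17 → 2083-09-17.
2083-09-17 is a Friday; with Sunday=0 that is 5.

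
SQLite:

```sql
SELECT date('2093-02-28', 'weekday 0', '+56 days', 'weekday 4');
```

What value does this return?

2093-04-30

`weekday 0` advances to the next Sunday; 2093-02-28 is a Saturday, so it moves forward to 2093-03-01.
Applying '+56 days' to 2093-03-01: counting 56 days forward gives 2093-04-26.
`weekday 4` advances to the next Thursday; 2093-04-26 is a Sunday, so it moves forward to 2093-04-30.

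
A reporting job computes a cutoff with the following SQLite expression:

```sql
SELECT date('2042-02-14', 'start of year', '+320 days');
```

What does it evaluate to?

2042-11-17

`start of year` rewinds 2042-02-14 to 2042-01-01.
Applying '+320 days' to 2042-01-01: counting 320 days forward gives 2042-11-17.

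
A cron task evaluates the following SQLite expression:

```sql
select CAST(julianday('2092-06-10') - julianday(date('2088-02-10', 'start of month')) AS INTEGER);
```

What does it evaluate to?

`start of month` rewinds 2088-02-10 to 2088-02-01.
28 days remain in February 2088 after the 1st (29 − 1).
Full months from March 2088 through May 2092 contribute their day counts.
Then 10 days into June 2092.
Total: 28 + 31 + 30 + 31 + 30 + 31 + 31 + 30 + 31 + 30 + 31 + 31 + 28 + 31 + 30 + 31 + 30 + 31 + 31 + 30 + 31 + 30 + 31 + 31 + 28 + 31 + 30 + 31 + 30 + 31 + 31 + 30 + 31 + 30 + 31 + 31 + 28 + 31 + 30 + 31 + 30 + 31 + 31 + 30 + 31 + 30 + 31 + 31 + 29 + 31 + 30 + 31 + 10 = 1591.

1591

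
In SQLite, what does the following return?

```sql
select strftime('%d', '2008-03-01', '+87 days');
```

27

First apply '+87 days': 2008-03-01 → 2008-05-27.
`%d` extracts the 2-digit day of month: 27.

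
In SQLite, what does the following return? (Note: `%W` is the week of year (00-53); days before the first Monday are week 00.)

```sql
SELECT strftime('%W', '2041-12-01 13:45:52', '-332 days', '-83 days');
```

41

First apply '-332 days', '-83 days': 2041-12-01 13:45:52 → 2040-10-12 13:45:52.
2040-10-12 is a Friday. SQLite's %W counts Mondays since the year started; the result is 41.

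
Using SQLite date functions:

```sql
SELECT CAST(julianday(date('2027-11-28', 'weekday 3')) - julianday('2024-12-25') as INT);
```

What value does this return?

1071

`weekday 3` advances to the next Wednesday; 2027-11-28 is a Sunday, so it moves forward to 2027-12-01.
6 days remain in December 2024 after the 25th (31 − 25).
Full months from January 2025 through November 2027 contribute their day counts.
Then 1 day into December 2027.
Total: 6 + 31 + 28 + 31 + 30 + 31 + 30 + 31 + 31 + 30 + 31 + 30 + 31 + 31 + 28 + 31 + 30 + 31 + 30 + 31 + 31 + 30 + 31 + 30 + 31 + 31 + 28 + 31 + 30 + 31 + 30 + 31 + 31 + 30 + 31 + 30 + 1 = 1071.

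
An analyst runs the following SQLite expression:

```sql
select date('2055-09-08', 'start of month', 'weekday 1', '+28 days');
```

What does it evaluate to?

2055-10-04

`start of month` rewinds 2055-09-08 to 2055-09-01.
`weekday 1` advances to the next Monday; 2055-09-01 is a Wednesday, so it moves forward to 2055-09-06.
September 2055 has 30 days; 24 remain after the 6th, so 25 days reach 2055-10-01.
Advancing 3 more days within October lands on 2055-10-04.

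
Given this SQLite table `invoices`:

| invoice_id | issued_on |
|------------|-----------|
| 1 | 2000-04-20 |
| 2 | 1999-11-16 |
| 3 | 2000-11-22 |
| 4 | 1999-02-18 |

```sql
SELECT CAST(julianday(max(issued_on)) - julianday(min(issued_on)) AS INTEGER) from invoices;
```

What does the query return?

MIN = 1999-02-18, MAX = 2000-11-22.
10 days remain in February 1999 after the 18th (28 − 18).
Full months from March 1999 through October 2000 contribute their day counts.
Then 22 days into November 2000.
Total: 10 + 31 + 30 + 31 + 30 + 31 + 31 + 30 + 31 + 30 + 31 + 31 + 29 + 31 + 30 + 31 + 30 + 31 + 31 + 30 + 31 + 22 = 643.

643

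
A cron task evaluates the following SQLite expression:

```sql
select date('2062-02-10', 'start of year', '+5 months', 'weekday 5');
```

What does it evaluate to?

2062-06-02

`start of year` rewinds 2062-02-10 to 2062-01-01.
Adding +5 months to 2062-01-01 gives 2062-06-01.
`weekday 5` advances to the next Friday; 2062-06-01 is a Thursday, so it moves forward to 2062-06-02.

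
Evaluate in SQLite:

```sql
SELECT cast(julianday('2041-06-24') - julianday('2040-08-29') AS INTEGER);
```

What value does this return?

299

2 days remain in August 2040 after the 29th (31 − 29).
Full months from September 2040 through May 2041 contribute their day counts.
Then 24 days into June 2041.
Total: 2 + 30 + 31 + 30 + 31 + 31 + 28 + 31 + 30 + 31 + 24 = 299.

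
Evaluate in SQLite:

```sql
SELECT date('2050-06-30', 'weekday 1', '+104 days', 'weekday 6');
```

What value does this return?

`weekday 1` advances to the next Monday; 2050-06-30 is a Thursday, so it moves forward to 2050-07-04.
Applying '+104 days' to 2050-07-04: counting 104 days forward gives 2050-10-16.
`weekday 6` advances to the next Saturday; 2050-10-16 is a Sunday, so it moves forward to 2050-10-22.

2050-10-22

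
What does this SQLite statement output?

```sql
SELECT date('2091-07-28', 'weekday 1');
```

2091-07-30

`weekday 1` advances to the next Monday; 2091-07-28 is a Saturday, so it moves forward to 2091-07-30.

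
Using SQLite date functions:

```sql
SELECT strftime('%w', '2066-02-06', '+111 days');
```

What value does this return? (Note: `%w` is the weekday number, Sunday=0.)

First apply '+111 days': 2066-02-06 → 2066-05-28.
2066-05-28 is a Friday; with Sunday=0 that is 5.

5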